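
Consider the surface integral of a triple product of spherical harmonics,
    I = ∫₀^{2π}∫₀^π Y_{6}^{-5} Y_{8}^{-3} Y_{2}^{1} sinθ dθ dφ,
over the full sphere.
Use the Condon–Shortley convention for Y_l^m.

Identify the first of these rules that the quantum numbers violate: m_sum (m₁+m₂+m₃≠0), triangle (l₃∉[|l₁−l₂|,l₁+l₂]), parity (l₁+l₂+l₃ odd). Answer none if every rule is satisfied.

m_sum

m₁+m₂+m₃ = -5 − 3 + 1 = -7  ✗
triangle: |6−8|=2 ≤ l₃=2 ≤ 6+8=14
parity: l₁+l₂+l₃ = 16 is even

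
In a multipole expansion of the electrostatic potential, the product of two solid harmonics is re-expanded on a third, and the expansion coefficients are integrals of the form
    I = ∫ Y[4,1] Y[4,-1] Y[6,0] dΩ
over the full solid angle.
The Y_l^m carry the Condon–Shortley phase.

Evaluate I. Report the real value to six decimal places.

Checks pass: Σm=0; 14 even; l₃=6∈[0,8].
(2·4+1)(2·4+1)(2·6+1) = 1053
Δ: 2! 6! 6! / 15! → 1/1261260
sum: t=0:+1/4608 t=1:−1/1296 t=2:+1/4608 = -7/20736
3j²(4 4 6; 0 0 0) = Δ·Π!·Σ² = 20/1287  (sign -1)
sum: t=0:+1/2592 t=1:−1/2304 t=2:+1/28800 = -7/518400
3j²(4 4 6; 1 -1 0) = Δ·Π!·Σ² = 1/25740  (sign -1)
combine: 4πI² = 1053·20/1287·1/25740 = 1/1573
take √, sign +1: I = 0.00711264

0.007113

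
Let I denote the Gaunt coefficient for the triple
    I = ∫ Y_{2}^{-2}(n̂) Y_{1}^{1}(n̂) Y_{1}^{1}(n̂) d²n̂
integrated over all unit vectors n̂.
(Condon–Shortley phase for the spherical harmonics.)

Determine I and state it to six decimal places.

0.309019

Checks pass: Σm=0; 4 even; l₃=1∈[1,3].
(2·2+1)(2·1+1)(2·1+1) = 45
Δ: 2! 2! 0! / 5! → 1/30
sum: t=1:−1/1 = -1/1
3j²(2 1 1; 0 0 0) = Δ·Π!·Σ² = 2/15  (sign +1)
sum: t=2:+1/4 = 1/4
3j²(2 1 1; -2 1 1) = Δ·Π!·Σ² = 1/5  (sign +1)
combine: 4πI² = 45·2/15·1/5 = 6/5
take √, sign +1: I = 0.30901936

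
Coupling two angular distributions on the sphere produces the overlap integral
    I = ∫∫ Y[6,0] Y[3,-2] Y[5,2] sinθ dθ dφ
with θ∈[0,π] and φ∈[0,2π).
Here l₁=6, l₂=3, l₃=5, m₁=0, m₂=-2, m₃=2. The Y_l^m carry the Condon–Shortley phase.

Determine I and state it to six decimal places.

Rules hold: Σm=0, L=14 even, 3≤5≤9.
N = 13·7·11 = 1001
Δ = 4!·8!·2!/15! = 1/675675
Racah Σ t=1..3: t=1:−1/8640 t=2:+1/2304 t=3:−1/8640 = 7/34560
⇒ 3j(6 3 5; 0 0 0)² = 7/429, sgn -1
Racah Σ t=0..1: t=0:+1/34560 t=1:−1/8640 = -1/11520
⇒ 3j(6 3 5; 0 -2 2)² = 3/143, sgn +1
4πI² = N·(3j₀)²·(3jₘ)² = 49/143
I = -1·√(0.342657/4π) = -0.16512966

-0.165130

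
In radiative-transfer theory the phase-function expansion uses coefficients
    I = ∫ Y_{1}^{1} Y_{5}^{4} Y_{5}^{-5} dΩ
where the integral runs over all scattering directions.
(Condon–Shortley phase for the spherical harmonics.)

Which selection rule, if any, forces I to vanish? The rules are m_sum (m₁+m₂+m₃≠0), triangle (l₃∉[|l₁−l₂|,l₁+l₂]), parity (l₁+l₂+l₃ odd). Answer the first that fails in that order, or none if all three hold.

azimuthal sum: 1 + 4 − 5 = 0  ✓
4 ≤ 5 ≤ 6 (triangle on l)  ✓
L = 1 + 5 + 5 = 11 (odd)  ✗

parity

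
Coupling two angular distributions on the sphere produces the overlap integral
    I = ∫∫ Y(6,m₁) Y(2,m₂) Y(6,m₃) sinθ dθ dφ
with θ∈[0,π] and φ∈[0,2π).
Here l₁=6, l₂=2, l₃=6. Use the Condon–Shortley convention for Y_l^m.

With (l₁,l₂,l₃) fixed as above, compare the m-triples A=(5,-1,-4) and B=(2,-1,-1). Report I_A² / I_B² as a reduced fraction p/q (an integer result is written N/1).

99/20

Shared (l₁,l₂,l₃)=(6,2,6): N and (l;000)² cancel in I_A²/I_B².
A: Δ = 2!·10!·2!/15! = 1/90090; Racah Σ t=0..1: t=0:+1/725760 t=1:−1/7257600 = 1/806400; ⇒ 3j(6 2 6; 5 -1 -4)² = 27/910, sgn +1
B: Δ = 2!·10!·2!/15! = 1/90090; Racah Σ t=0..1: t=0:+1/34560 t=1:−1/60480 = 1/80640; ⇒ 3j(6 2 6; 2 -1 -1)² = 6/1001, sgn -1
I_A²/I_B² = (27/910)/(6/1001) = 99/20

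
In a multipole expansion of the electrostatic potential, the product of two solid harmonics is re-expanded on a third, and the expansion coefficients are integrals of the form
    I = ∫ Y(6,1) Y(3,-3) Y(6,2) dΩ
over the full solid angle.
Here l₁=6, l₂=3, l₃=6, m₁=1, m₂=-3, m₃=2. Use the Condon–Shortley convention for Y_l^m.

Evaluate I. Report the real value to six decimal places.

0.000000

Σlᵢ=15 odd — θ-integrand is odd under cosθ→−cosθ; I=0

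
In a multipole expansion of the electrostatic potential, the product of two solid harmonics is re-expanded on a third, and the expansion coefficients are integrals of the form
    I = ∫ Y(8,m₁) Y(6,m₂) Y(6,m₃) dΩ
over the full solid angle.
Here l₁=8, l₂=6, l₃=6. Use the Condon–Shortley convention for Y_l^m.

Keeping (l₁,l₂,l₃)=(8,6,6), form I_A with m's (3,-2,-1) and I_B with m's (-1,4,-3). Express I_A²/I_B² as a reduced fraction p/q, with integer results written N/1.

l's match ⇒ only the (l;m) 3-j factors differ between A and B.
A: triangle coeff Δ(8,6,6) = 1/1309458150; Σ_t [0,4]: t=0:+1/696729600 t=1:−1/17418240 t=2:+1/4147200 t=3:−1/6220800 t=4:+1/69672960 = 1/25804800; (3j)²=27/8398 [(8 6 6; 3 -2 -1)], sign=-1
B: triangle coeff Δ(8,6,6) = 1/1309458150; Σ_t [6,8]: t=6:+1/24883200 t=7:−1/43545600 t=8:+1/812851200 = 1/54190080; (3j)²=2430/323323 [(8 6 6; -1 4 -3)], sign=-1
I_A²/I_B² = (27/8398)/(2430/323323) = 77/180

77/180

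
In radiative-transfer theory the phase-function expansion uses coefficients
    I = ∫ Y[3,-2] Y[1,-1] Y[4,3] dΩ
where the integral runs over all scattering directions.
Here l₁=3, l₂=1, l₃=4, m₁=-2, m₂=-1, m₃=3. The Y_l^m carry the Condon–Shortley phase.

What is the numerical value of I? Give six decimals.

-0.282095

Rules hold: Σm=0, L=8 even, 2≤4≤4.
N = 7·3·9 = 189
Δ = 0!·6!·2!/9! = 1/252
Racah Σ t=0..0: t=0:+1/36 = 1/36
⇒ 3j(3 1 4; 0 0 0)² = 4/63, sgn +1
Racah Σ t=0..0: t=0:+1/240 = 1/240
⇒ 3j(3 1 4; -2 -1 3)² = 1/12, sgn -1
4πI² = N·(3j₀)²·(3jₘ)² = 1/1
I = -1·√(1/4π) = -0.28209479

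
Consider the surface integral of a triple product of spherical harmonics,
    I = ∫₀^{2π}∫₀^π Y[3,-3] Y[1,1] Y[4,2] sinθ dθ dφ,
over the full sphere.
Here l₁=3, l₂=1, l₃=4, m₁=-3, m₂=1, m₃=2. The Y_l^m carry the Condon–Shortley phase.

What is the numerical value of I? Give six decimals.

m-sum 0 ✓  L=8 even ✓  2≤4≤4 ✓
Π(2lᵢ+1) = 7×3×9 = 189
triangle coeff Δ(3,1,4) = 1/252
Σ_t [0,0]: t=0:+1/36 = 1/36
(3j)²=4/63 [(3 1 4; 0 0 0)], sign=+1
Σ_t [0,0]: t=0:+1/1440 = 1/1440
(3j)²=1/252 [(3 1 4; -3 1 2)], sign=+1
⇒ 4πI² = 1/21
I = (+1)√(1/21/(4π)) = 0.06155813

0.061558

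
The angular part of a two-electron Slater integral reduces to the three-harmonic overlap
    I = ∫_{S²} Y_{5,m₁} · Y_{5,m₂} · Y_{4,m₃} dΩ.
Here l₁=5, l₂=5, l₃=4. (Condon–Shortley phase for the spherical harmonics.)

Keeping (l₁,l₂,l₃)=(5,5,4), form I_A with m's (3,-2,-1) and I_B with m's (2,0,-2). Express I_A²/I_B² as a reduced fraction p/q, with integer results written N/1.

l's match ⇒ only the (l;m) 3-j factors differ between A and B.
A: triangle coeff Δ(5,5,4) = 1/3153150; Σ_t [0,2]: t=0:+1/17280 t=1:−1/2880 t=2:+1/6912 = -1/6912; (3j)²=5/429 [(5 5 4; 3 -2 -1)], sign=+1
B: triangle coeff Δ(5,5,4) = 1/3153150; Σ_t [1,3]: t=1:−1/11520 t=2:+1/1728 t=3:−1/3456 = 7/34560; (3j)²=7/858 [(5 5 4; 2 0 -2)], sign=+1
I_A²/I_B² = (5/429)/(7/858) = 10/7

10/7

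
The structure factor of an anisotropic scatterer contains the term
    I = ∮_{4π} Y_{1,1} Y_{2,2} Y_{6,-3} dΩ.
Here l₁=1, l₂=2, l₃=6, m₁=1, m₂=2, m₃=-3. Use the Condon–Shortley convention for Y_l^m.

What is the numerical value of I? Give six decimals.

0.000000

|1−2|≤6≤1+2 violated ⇒ I = 0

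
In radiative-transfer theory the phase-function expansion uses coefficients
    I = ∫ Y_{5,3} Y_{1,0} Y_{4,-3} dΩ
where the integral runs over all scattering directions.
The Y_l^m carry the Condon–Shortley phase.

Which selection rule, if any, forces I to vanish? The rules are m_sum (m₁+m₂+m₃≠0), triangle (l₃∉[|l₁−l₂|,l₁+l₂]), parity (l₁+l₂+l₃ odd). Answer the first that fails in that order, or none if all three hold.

none

m₁+m₂+m₃ = 3 + 0 − 3 = 0  ✓
triangle: |5−1|=4 ≤ l₃=4 ≤ 5+1=6  ✓
parity: l₁+l₂+l₃ = 10 is even  ✓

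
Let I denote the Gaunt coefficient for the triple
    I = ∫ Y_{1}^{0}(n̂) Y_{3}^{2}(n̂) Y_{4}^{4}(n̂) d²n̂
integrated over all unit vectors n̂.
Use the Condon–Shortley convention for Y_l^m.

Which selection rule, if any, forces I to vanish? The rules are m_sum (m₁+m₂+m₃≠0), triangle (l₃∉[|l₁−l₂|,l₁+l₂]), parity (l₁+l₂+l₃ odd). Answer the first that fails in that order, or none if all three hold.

m_sum

azimuthal sum: 0 + 2 + 4 = 6  ✗
2 ≤ 4 ≤ 4 (triangle on l)
L = 1 + 3 + 4 = 8 (even)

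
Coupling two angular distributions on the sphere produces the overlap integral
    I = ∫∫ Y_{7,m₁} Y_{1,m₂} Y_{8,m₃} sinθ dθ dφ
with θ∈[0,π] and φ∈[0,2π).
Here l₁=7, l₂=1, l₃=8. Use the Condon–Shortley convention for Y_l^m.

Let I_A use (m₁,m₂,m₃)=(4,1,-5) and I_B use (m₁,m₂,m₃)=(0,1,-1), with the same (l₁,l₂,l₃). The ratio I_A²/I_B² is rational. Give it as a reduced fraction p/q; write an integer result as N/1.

13/6

Shared (l₁,l₂,l₃)=(7,1,8): N and (l;000)² cancel in I_A²/I_B².
A: Δ = 0!·14!·2!/17! = 1/2040; Racah Σ t=0..0: t=0:+1/479001600 = 1/479001600; ⇒ 3j(7 1 8; 4 1 -5)² = 13/340, sgn -1
B: Δ = 0!·14!·2!/17! = 1/2040; Racah Σ t=0..0: t=0:+1/50803200 = 1/50803200; ⇒ 3j(7 1 8; 0 1 -1)² = 3/170, sgn -1
I_A²/I_B² = (13/340)/(3/170) = 13/6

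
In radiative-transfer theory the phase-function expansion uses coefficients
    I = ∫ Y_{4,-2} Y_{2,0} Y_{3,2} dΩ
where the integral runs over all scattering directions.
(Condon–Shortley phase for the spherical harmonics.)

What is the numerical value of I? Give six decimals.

Σlᵢ=9 odd — θ-integrand is odd under cosθ→−cosθ; I=0

0.000000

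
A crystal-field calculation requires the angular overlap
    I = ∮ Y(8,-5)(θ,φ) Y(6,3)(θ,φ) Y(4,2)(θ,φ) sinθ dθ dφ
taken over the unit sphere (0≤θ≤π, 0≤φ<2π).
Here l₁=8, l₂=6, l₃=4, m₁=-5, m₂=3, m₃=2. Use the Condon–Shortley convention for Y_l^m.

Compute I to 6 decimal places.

-0.152323

m-sum 0 ✓  L=18 even ✓  2≤4≤14 ✓
Π(2lᵢ+1) = 17×13×9 = 1989
triangle coeff Δ(8,6,4) = 1/23279256
Σ_t [4,6]: t=4:+1/1658880 t=5:−1/518400 t=6:+1/1658880 = -1/1382400
(3j)²=504/46189 [(8 6 4; 0 0 0)], sign=-1
Σ_t [7,9]: t=7:−1/43545600 t=8:+1/9676800 t=9:−1/34836480 = 1/19353600
(3j)²=243/18088 [(8 6 4; -5 3 2)], sign=+1
⇒ 4πI² = 19683/67507
I = (-1)√(19683/67507/(4π)) = -0.15232329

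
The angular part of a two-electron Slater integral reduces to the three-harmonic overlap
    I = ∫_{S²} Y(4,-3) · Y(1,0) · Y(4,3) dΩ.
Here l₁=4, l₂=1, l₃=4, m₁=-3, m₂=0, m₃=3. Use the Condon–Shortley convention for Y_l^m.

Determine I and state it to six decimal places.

0.000000

L=9 odd ⇒ parity kills the (l;000) factor ⇒ I = 0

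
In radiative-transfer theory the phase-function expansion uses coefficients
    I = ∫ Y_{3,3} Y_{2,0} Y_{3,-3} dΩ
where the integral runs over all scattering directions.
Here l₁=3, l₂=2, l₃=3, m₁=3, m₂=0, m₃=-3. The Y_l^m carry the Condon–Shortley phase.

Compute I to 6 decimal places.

m-sum 0 ✓  L=8 even ✓  1≤3≤5 ✓
Π(2lᵢ+1) = 7×5×7 = 245
triangle coeff Δ(3,2,3) = 1/3780
Σ_t [0,2]: t=0:+1/24 t=1:−1/4 t=2:+1/24 = -1/6
(3j)²=4/105 [(3 2 3; 0 0 0)], sign=+1
Σ_t [0,0]: t=0:+1/96 = 1/96
(3j)²=5/84 [(3 2 3; 3 0 -3)], sign=+1
⇒ 4πI² = 5/9
I = (+1)√(5/9/(4π)) = 0.21026104

0.210261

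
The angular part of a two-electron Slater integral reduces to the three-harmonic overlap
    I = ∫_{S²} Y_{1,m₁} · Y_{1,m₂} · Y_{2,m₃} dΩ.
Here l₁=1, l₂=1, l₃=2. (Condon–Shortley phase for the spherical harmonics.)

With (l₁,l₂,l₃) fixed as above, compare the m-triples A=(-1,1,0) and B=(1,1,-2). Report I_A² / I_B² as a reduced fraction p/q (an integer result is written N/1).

l's match ⇒ only the (l;m) 3-j factors differ between A and B.
A: triangle coeff Δ(1,1,2) = 1/30; Σ_t [0,0]: t=0:+1/4 = 1/4; (3j)²=1/30 [(1 1 2; -1 1 0)], sign=+1
B: triangle coeff Δ(1,1,2) = 1/30; Σ_t [0,0]: t=0:+1/4 = 1/4; (3j)²=1/5 [(1 1 2; 1 1 -2)], sign=+1
I_A²/I_B² = (1/30)/(1/5) = 1/6

1/6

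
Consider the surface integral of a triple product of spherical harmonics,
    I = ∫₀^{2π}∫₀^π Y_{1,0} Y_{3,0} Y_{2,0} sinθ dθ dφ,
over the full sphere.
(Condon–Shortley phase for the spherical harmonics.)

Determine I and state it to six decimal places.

Rules hold: Σm=0, L=6 even, 2≤2≤4.
N = 3·7·5 = 105
Δ = 2!·0!·4!/7! = 1/105
Racah Σ t=1..1: t=1:−1/4 = -1/4
⇒ 3j(1 3 2; 0 0 0)² = 3/35, sgn -1
(m-triple is (0,0,0) — same symbol as above.)
4πI² = N·(3j₀)²·(3jₘ)² = 27/35
I = +1·√(0.771429/4π) = 0.24776670

0.247767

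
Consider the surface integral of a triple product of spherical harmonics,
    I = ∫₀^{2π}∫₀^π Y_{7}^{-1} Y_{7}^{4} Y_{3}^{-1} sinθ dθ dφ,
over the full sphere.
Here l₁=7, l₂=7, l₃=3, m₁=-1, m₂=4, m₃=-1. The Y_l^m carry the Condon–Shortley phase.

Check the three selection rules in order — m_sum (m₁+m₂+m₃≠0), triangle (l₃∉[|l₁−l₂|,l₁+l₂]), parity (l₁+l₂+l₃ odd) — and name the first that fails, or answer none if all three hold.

Σmᵢ = 2  ✗
l₃∈[|l₁−l₂|,l₁+l₂]=[0,14], have l₃=3
Σlᵢ = 17 ⇒ odd

m_sum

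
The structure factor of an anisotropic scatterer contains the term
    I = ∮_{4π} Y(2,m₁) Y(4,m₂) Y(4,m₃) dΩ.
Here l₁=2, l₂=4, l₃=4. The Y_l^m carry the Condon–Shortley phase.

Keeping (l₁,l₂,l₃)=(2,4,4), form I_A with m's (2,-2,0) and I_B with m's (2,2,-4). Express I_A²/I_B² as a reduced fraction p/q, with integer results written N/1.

45/14

l's match ⇒ only the (l;m) 3-j factors differ between A and B.
A: triangle coeff Δ(2,4,4) = 1/13860; Σ_t [0,0]: t=0:+1/192 = 1/192; (3j)²=3/77 [(2 4 4; 2 -2 0)], sign=+1
B: triangle coeff Δ(2,4,4) = 1/13860; Σ_t [0,0]: t=0:+1/2880 = 1/2880; (3j)²=2/165 [(2 4 4; 2 2 -4)], sign=+1
I_A²/I_B² = (3/77)/(2/165) = 45/14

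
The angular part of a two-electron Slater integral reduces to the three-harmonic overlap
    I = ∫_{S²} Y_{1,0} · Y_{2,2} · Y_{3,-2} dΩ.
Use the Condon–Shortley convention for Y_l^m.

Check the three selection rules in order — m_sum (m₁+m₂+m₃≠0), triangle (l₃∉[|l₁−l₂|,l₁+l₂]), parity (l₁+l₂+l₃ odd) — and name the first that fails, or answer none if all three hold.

none

Σmᵢ = 0  ✓
l₃∈[|l₁−l₂|,l₁+l₂]=[1,3], have l₃=3  ✓
Σlᵢ = 6 ⇒ even  ✓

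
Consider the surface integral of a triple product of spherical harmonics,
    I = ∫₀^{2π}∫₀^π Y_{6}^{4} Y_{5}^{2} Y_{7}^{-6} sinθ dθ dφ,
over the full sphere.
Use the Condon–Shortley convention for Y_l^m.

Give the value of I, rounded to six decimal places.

0.020011

Rules hold: Σm=0, L=18 even, 1≤7≤11.
N = 13·11·15 = 2145
Δ = 4!·8!·6!/19! = 1/174594420
Racah Σ t=0..4: t=0:+1/4147200 t=1:−1/207360 t=2:+1/82944 t=3:−1/207360 t=4:+1/4147200 = 1/345600
⇒ 3j(6 5 7; 0 0 0)² = 420/46189, sgn -1
Racah Σ t=1..2: t=1:−1/21772800 t=2:+1/19353600 = 1/174182400
⇒ 3j(6 5 7; 4 2 -6)² = 1/3876, sgn -1
4πI² = N·(3j₀)²·(3jₘ)² = 525/104329
I = +1·√(0.00503216/4π) = 0.02001116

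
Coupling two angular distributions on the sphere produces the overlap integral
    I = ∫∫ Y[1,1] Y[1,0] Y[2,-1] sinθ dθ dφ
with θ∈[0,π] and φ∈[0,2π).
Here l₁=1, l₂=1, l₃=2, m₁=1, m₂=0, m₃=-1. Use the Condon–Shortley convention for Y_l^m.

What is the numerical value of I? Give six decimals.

-0.218510

Checks pass: Σm=0; 4 even; l₃=2∈[0,2].
(2·1+1)(2·1+1)(2·2+1) = 45
Δ: 0! 2! 2! / 5! → 1/30
sum: t=0:+1/1 = 1/1
3j²(1 1 2; 0 0 0) = Δ·Π!·Σ² = 2/15  (sign +1)
sum: t=0:+1/2 = 1/2
3j²(1 1 2; 1 0 -1) = Δ·Π!·Σ² = 1/10  (sign -1)
combine: 4πI² = 45·2/15·1/10 = 3/5
take √, sign -1: I = -0.21850969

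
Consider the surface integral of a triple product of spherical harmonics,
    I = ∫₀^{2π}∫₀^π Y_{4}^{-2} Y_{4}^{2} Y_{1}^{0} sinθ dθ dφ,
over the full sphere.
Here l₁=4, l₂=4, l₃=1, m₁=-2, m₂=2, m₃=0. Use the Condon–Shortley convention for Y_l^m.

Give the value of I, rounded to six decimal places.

0.000000

L=9 odd ⇒ parity kills the (l;000) factor ⇒ I = 0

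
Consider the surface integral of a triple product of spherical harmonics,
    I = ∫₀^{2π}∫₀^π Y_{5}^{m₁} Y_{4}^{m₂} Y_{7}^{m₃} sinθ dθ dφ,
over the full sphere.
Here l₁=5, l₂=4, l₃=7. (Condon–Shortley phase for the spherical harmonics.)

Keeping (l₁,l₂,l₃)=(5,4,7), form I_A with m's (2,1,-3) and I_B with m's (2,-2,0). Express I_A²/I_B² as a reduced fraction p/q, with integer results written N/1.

l's match ⇒ only the (l;m) 3-j factors differ between A and B.
A: triangle coeff Δ(5,4,7) = 1/6126120; Σ_t [0,2]: t=0:+1/172800 t=1:−1/69120 t=2:+1/362880 = -43/7257600; (3j)²=1849/170170 [(5 4 7; 2 1 -3)], sign=-1
B: triangle coeff Δ(5,4,7) = 1/6126120; Σ_t [0,2]: t=0:+1/69120 t=1:−1/172800 t=2:+1/7257600 = 1/113400; (3j)²=512/36465 [(5 4 7; 2 -2 0)], sign=-1
I_A²/I_B² = (1849/170170)/(512/36465) = 5547/7168

5547/7168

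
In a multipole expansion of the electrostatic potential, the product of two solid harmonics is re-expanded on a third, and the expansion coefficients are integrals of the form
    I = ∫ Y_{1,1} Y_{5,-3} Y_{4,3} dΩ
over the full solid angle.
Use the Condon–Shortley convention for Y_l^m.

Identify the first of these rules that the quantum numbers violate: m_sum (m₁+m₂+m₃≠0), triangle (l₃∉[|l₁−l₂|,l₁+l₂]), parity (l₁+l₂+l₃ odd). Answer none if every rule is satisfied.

Σmᵢ = 1  ✗
l₃∈[|l₁−l₂|,l₁+l₂]=[4,6], have l₃=4
Σlᵢ = 10 ⇒ even

m_sum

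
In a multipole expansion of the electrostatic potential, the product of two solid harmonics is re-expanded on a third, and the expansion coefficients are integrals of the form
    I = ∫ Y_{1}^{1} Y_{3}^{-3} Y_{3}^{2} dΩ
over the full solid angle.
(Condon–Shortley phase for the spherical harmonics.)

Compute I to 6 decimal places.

0.000000

l₁+l₂+l₃=7 is odd: 3j(l;000)=0 ⇒ I=0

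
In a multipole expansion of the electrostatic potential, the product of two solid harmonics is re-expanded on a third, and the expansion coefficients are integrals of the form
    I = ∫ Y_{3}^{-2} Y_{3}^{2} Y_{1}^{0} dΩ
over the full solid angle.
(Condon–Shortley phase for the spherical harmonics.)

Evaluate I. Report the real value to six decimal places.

L=7 odd ⇒ parity kills the (l;000) factor ⇒ I = 0

0.000000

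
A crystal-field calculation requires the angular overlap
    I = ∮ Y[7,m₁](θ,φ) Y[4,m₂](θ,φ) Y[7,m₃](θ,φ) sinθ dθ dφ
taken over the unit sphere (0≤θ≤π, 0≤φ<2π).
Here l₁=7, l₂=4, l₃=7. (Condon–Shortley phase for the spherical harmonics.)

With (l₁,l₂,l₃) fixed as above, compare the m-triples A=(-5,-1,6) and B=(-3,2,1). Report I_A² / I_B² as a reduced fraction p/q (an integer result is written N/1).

Shared (l₁,l₂,l₃)=(7,4,7): N and (l;000)² cancel in I_A²/I_B².
A: Δ = 4!·10!·4!/19! = 1/58198140; Racah Σ t=2..3: t=2:+1/87091200 t=3:−1/52254720 = -1/130636800; ⇒ 3j(7 4 7; -5 -1 6)² = 88/20349, sgn +1
B: Δ = 4!·10!·4!/19! = 1/58198140; Racah Σ t=2..4: t=2:+1/7741440 t=3:−1/1088640 t=4:+1/1658880 = -13/69672960; ⇒ 3j(7 4 7; -3 2 1)² = 325/149226, sgn -1
I_A²/I_B² = (88/20349)/(325/149226) = 1936/975

1936/975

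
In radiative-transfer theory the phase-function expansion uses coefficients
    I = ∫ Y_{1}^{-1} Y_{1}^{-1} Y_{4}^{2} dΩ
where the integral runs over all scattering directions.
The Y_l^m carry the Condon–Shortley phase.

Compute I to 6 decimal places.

0.000000

|1−1|≤4≤1+1 violated ⇒ I = 0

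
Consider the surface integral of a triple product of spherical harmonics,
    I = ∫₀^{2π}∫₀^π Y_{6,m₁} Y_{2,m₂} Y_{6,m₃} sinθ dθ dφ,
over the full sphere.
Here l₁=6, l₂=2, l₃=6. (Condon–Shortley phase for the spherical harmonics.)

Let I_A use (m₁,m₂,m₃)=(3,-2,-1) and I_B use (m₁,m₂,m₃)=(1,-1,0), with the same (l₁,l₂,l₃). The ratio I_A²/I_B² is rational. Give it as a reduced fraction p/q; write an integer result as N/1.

Same 6,2,6: normalisation and zero-m 3j drop out of the ratio.
A: Δ: 2! 10! 2! / 15! → 1/90090; sum: t=0:+1/120960 = 1/120960; 3j²(6 2 6; 3 -2 -1) = Δ·Π!·Σ² = 24/1001  (sign -1)
B: Δ: 2! 10! 2! / 15! → 1/90090; sum: t=0:+1/28800 t=1:−1/34560 = 1/172800; 3j²(6 2 6; 1 -1 0) = Δ·Π!·Σ² = 1/1430  (sign +1)
I_A²/I_B² = (24/1001)/(1/1430) = 240/7

240/7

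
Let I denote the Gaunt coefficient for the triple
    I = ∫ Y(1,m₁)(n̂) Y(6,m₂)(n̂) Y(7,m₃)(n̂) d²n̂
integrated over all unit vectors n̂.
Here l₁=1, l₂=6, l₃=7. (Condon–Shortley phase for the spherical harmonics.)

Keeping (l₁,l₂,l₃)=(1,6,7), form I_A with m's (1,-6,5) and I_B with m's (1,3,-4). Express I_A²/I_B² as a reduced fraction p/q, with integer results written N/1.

1/55

l's match ⇒ only the (l;m) 3-j factors differ between A and B.
A: triangle coeff Δ(1,6,7) = 1/1365; Σ_t [0,0]: t=0:+1/958003200 = 1/958003200; (3j)²=1/1365 [(1 6 7; 1 -6 5)], sign=+1
B: triangle coeff Δ(1,6,7) = 1/1365; Σ_t [0,0]: t=0:+1/4354560 = 1/4354560; (3j)²=11/273 [(1 6 7; 1 3 -4)], sign=-1
I_A²/I_B² = (1/1365)/(11/273) = 1/55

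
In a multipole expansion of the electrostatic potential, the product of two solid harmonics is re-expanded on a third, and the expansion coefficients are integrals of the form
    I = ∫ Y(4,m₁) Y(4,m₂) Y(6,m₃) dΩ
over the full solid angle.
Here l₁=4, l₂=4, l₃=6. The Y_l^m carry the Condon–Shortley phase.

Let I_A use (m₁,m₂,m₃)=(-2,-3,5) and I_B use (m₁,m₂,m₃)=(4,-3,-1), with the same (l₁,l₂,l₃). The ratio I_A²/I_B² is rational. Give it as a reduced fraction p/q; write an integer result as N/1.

33/14

Shared (l₁,l₂,l₃)=(4,4,6): N and (l;000)² cancel in I_A²/I_B².
A: Δ = 2!·6!·6!/15! = 1/1261260; Racah Σ t=0..1: t=0:+1/172800 t=1:−1/86400 = -1/172800; ⇒ 3j(4 4 6; -2 -3 5)² = 1/130, sgn +1
B: Δ = 2!·6!·6!/15! = 1/1261260; Racah Σ t=0..0: t=0:+1/172800 = 1/172800; ⇒ 3j(4 4 6; 4 -3 -1)² = 7/2145, sgn -1
I_A²/I_B² = (1/130)/(7/2145) = 33/14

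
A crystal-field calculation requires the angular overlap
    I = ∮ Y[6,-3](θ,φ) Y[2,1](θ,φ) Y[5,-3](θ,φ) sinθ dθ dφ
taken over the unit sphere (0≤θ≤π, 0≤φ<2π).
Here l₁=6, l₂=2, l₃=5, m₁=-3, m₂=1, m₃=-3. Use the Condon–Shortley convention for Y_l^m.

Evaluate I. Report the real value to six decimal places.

-3 + 1 − 3 = -5 ≠ 0: azimuthal integral kills it; I = 0

0.000000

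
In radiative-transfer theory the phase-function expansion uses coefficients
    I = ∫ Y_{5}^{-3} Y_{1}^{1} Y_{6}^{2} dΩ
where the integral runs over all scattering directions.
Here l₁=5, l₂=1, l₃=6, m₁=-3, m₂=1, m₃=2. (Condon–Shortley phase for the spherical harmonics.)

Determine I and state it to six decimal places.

Checks pass: Σm=0; 12 even; l₃=6∈[4,6].
(2·5+1)(2·1+1)(2·6+1) = 429
Δ: 0! 10! 2! / 13! → 1/858
sum: t=0:+1/14400 = 1/14400
3j²(5 1 6; 0 0 0) = Δ·Π!·Σ² = 6/143  (sign +1)
sum: t=0:+1/161280 = 1/161280
3j²(5 1 6; -3 1 2) = Δ·Π!·Σ² = 1/143  (sign +1)
combine: 4πI² = 429·6/143·1/143 = 18/143
take √, sign +1: I = 0.10008369

0.100084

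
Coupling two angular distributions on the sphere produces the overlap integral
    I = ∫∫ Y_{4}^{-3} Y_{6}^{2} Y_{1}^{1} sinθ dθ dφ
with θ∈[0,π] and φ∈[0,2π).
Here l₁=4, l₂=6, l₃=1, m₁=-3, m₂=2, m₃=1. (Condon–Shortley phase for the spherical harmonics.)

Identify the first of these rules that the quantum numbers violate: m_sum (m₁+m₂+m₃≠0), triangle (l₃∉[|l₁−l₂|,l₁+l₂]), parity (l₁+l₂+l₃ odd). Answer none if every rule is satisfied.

triangle

Σmᵢ = 0  ✓
l₃∈[|l₁−l₂|,l₁+l₂]=[2,10], have l₃=1  ✗
Σlᵢ = 11 ⇒ odd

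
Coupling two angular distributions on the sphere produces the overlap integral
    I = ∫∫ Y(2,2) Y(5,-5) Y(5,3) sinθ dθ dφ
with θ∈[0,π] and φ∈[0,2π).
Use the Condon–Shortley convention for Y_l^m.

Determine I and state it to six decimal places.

Rules hold: Σm=0, L=12 even, 3≤5≤7.
N = 5·11·11 = 605
Δ = 2!·2!·8!/13! = 1/38610
Racah Σ t=0..2: t=0:+1/2880 t=1:−1/576 t=2:+1/2880 = -1/960
⇒ 3j(2 5 5; 0 0 0)² = 10/429, sgn +1
Racah Σ t=0..0: t=0:+1/161280 = 1/161280
⇒ 3j(2 5 5; 2 -5 3)² = 1/143, sgn +1
4πI² = N·(3j₀)²·(3jₘ)² = 50/507
I = +1·√(0.0986193/4π) = 0.08858824

0.088588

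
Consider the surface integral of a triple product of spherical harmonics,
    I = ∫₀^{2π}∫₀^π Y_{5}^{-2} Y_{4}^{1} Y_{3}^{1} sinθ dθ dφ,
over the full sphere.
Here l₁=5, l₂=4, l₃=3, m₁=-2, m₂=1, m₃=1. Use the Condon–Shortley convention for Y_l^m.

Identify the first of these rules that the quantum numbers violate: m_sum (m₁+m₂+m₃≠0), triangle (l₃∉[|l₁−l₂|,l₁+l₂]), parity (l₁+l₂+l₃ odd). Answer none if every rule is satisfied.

none

m₁+m₂+m₃ = -2 + 1 + 1 = 0  ✓
triangle: |5−4|=1 ≤ l₃=3 ≤ 5+4=9  ✓
parity: l₁+l₂+l₃ = 12 is even  ✓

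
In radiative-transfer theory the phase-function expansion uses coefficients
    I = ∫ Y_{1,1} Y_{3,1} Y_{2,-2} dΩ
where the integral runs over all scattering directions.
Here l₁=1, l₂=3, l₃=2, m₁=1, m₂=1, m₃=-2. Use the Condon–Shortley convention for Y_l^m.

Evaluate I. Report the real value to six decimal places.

-0.082589

m-sum 0 ✓  L=6 even ✓  2≤2≤4 ✓
Π(2lᵢ+1) = 3×7×5 = 105
triangle coeff Δ(1,3,2) = 1/105
Σ_t [1,1]: t=1:−1/4 = -1/4
(3j)²=3/35 [(1 3 2; 0 0 0)], sign=-1
Σ_t [0,0]: t=0:+1/48 = 1/48
(3j)²=1/105 [(1 3 2; 1 1 -2)], sign=+1
⇒ 4πI² = 3/35
I = (-1)√(3/35/(4π)) = -0.08258890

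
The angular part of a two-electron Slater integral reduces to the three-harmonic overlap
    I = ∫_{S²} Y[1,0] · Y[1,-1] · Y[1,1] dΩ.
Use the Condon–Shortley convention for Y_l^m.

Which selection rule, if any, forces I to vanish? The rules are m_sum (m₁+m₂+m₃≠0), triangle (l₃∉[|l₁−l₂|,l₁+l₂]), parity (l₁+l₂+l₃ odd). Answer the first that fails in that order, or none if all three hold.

m₁+m₂+m₃ = 0 − 1 + 1 = 0  ✓
triangle: |1−1|=0 ≤ l₃=1 ≤ 1+1=2  ✓
parity: l₁+l₂+l₃ = 3 is odd  ✗

parity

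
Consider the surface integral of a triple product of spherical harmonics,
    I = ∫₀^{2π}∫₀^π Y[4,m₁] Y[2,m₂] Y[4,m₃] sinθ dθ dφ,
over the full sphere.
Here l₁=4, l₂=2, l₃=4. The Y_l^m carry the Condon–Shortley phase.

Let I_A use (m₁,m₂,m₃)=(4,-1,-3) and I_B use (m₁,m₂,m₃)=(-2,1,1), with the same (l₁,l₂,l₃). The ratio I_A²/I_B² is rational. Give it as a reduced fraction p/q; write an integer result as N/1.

Shared (l₁,l₂,l₃)=(4,2,4): N and (l;000)² cancel in I_A²/I_B².
A: Δ = 2!·6!·2!/11! = 1/13860; Racah Σ t=0..0: t=0:+1/1440 = 1/1440; ⇒ 3j(4 2 4; 4 -1 -3)² = 7/165, sgn -1
B: Δ = 2!·6!·2!/11! = 1/13860; Racah Σ t=1..2: t=1:−1/240 t=2:+1/96 = 1/160; ⇒ 3j(4 2 4; -2 1 1)² = 27/1540, sgn -1
I_A²/I_B² = (7/165)/(27/1540) = 196/81

196/81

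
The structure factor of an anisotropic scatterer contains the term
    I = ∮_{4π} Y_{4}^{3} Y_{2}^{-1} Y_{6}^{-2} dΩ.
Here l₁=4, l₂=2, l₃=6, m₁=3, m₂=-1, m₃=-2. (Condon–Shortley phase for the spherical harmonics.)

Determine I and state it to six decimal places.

0.089969

Checks pass: Σm=0; 12 even; l₃=6∈[2,6].
(2·4+1)(2·2+1)(2·6+1) = 585
Δ: 0! 8! 4! / 13! → 1/6435
sum: t=0:+1/2304 = 1/2304
3j²(4 2 6; 0 0 0) = Δ·Π!·Σ² = 5/143  (sign +1)
sum: t=0:+1/30240 = 1/30240
3j²(4 2 6; 3 -1 -2) = Δ·Π!·Σ² = 32/6435  (sign +1)
combine: 4πI² = 585·5/143·32/6435 = 160/1573
take √, sign +1: I = 0.08996855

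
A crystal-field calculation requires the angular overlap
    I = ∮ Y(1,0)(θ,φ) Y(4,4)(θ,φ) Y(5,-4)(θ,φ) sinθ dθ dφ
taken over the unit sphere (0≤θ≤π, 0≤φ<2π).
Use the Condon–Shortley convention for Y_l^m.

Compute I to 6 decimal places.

m-sum 0 ✓  L=10 even ✓  3≤5≤5 ✓
Π(2lᵢ+1) = 3×9×11 = 297
triangle coeff Δ(1,4,5) = 1/495
Σ_t [0,0]: t=0:+1/576 = 1/576
(3j)²=5/99 [(1 4 5; 0 0 0)], sign=-1
Σ_t [0,0]: t=0:+1/40320 = 1/40320
(3j)²=1/55 [(1 4 5; 0 4 -4)], sign=-1
⇒ 4πI² = 3/11
I = (+1)√(3/11/(4π)) = 0.14731920

0.147319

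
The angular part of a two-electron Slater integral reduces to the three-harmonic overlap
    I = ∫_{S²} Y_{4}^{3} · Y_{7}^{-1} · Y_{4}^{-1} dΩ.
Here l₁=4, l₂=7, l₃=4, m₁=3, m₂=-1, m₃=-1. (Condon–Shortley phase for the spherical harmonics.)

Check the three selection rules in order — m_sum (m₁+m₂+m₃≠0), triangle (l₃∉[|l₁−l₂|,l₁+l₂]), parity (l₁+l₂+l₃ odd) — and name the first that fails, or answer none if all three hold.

Σmᵢ = 1  ✗
l₃∈[|l₁−l₂|,l₁+l₂]=[3,11], have l₃=4
Σlᵢ = 15 ⇒ odd

m_sum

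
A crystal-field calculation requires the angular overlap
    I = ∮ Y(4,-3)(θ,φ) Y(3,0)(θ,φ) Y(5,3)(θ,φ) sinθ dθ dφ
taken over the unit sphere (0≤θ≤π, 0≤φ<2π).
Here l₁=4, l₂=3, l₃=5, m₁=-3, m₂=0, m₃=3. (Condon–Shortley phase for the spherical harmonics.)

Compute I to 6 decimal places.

0.103862

Rules hold: Σm=0, L=12 even, 1≤5≤7.
N = 9·7·11 = 693
Δ = 2!·6!·4!/13! = 1/180180
Racah Σ t=0..2: t=0:+1/576 t=1:−1/144 t=2:+1/576 = -1/288
⇒ 3j(4 3 5; 0 0 0)² = 20/1001, sgn +1
Racah Σ t=1..2: t=1:−1/2880 t=2:+1/1440 = 1/2880
⇒ 3j(4 3 5; -3 0 3)² = 7/715, sgn +1
4πI² = N·(3j₀)²·(3jₘ)² = 252/1859
I = +1·√(0.135557/4π) = 0.10386175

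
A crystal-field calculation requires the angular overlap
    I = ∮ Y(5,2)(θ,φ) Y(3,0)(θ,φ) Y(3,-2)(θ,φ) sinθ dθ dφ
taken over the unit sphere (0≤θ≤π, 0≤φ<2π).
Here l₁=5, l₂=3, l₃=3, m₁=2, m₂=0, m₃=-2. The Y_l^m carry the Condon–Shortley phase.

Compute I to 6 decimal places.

0.000000

l₁+l₂+l₃=11 is odd: 3j(l;000)=0 ⇒ I=0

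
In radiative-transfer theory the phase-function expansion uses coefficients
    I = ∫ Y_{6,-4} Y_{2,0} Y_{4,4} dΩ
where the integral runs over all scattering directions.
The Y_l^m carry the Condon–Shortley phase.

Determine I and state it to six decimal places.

m-sum 0 ✓  L=12 even ✓  4≤4≤8 ✓
Π(2lᵢ+1) = 13×5×9 = 585
triangle coeff Δ(6,2,4) = 1/6435
Σ_t [2,2]: t=2:+1/2304 = 1/2304
(3j)²=5/143 [(6 2 4; 0 0 0)], sign=+1
Σ_t [2,2]: t=2:+1/161280 = 1/161280
(3j)²=1/143 [(6 2 4; -4 0 4)], sign=+1
⇒ 4πI² = 225/1573
I = (+1)√(225/1573/(4π)) = 0.10668957

0.106690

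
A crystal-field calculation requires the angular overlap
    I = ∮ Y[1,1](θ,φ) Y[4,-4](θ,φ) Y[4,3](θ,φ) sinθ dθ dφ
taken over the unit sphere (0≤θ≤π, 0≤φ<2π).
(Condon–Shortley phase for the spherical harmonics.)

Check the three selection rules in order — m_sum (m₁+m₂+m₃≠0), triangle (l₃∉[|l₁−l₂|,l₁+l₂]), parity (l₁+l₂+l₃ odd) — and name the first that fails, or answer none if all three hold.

m₁+m₂+m₃ = 1 − 4 + 3 = 0  ✓
triangle: |1−4|=3 ≤ l₃=4 ≤ 1+4=5  ✓
parity: l₁+l₂+l₃ = 9 is odd  ✗

parity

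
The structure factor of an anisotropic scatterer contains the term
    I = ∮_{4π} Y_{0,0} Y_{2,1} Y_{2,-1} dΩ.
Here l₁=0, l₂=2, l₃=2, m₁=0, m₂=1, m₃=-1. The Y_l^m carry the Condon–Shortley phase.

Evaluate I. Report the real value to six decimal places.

-0.282095

Rules hold: Σm=0, L=4 even, 2≤2≤2.
N = 1·5·5 = 25
Δ = 0!·0!·4!/5! = 1/5
Racah Σ t=0..0: t=0:+1/4 = 1/4
⇒ 3j(0 2 2; 0 0 0)² = 1/5, sgn +1
Racah Σ t=0..0: t=0:+1/6 = 1/6
⇒ 3j(0 2 2; 0 1 -1)² = 1/5, sgn -1
4πI² = N·(3j₀)²·(3jₘ)² = 1/1
I = -1·√(1/4π) = -0.28209479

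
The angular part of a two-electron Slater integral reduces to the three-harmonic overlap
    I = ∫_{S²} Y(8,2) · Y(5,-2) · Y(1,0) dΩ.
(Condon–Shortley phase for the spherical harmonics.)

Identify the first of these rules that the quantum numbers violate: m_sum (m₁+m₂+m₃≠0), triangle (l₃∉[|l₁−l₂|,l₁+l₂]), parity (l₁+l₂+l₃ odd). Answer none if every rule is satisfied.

triangle

m₁+m₂+m₃ = 2 − 2 + 0 = 0  ✓
triangle: |8−5|=3 ≤ l₃=1 ≤ 8+5=13  ✗
parity: l₁+l₂+l₃ = 14 is even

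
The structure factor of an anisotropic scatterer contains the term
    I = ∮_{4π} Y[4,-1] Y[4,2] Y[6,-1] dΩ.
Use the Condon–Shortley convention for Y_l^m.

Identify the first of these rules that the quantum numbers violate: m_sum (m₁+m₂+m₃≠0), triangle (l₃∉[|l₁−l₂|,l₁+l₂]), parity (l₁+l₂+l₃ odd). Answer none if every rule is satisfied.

Σmᵢ = 0  ✓
l₃∈[|l₁−l₂|,l₁+l₂]=[0,8], have l₃=6  ✓
Σlᵢ = 14 ⇒ even  ✓

none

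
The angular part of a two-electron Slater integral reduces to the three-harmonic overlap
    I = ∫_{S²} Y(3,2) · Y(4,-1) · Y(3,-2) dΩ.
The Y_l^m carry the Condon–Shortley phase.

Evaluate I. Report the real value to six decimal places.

0.000000

m-sum = 2 − 1 − 2 = -1 ≠ 0 ⇒ I = 0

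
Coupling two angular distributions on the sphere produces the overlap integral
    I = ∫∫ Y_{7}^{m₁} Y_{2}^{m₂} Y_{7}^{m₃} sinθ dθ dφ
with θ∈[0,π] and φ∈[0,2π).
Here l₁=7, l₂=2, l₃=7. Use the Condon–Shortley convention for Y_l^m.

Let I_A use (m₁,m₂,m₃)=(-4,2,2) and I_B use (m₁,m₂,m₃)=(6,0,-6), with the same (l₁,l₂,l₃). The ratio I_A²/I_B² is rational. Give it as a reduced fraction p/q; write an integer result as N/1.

Same 7,2,7: normalisation and zero-m 3j drop out of the ratio.
A: Δ: 2! 12! 2! / 17! → 1/185640; sum: t=2:+1/8709120 = 1/8709120; 3j²(7 2 7; -4 2 2) = Δ·Π!·Σ² = 55/3094  (sign -1)
B: Δ: 2! 12! 2! / 17! → 1/185640; sum: t=0:+1/159667200 t=1:−1/479001600 = 1/239500800; 3j²(7 2 7; 6 0 -6) = Δ·Π!·Σ² = 26/1785  (sign -1)
I_A²/I_B² = (55/3094)/(26/1785) = 825/676

825/676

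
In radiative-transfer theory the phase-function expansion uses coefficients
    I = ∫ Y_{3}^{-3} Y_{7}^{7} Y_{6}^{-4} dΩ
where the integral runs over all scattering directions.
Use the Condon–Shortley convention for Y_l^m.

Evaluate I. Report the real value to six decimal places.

Checks pass: Σm=0; 16 even; l₃=6∈[4,10].
(2·3+1)(2·7+1)(2·6+1) = 1365
Δ: 4! 2! 10! / 17! → 1/2042040
sum: t=1:−1/207360 t=2:+1/57600 t=3:−1/207360 = 1/129600
3j²(3 7 6; 0 0 0) = Δ·Π!·Σ² = 168/12155  (sign +1)
sum: t=4:+1/174182400 = 1/174182400
3j²(3 7 6; -3 7 -4) = Δ·Π!·Σ² = 1/136  (sign +1)
combine: 4πI² = 1365·168/12155·1/136 = 441/3179
take √, sign +1: I = 0.10506767

0.105068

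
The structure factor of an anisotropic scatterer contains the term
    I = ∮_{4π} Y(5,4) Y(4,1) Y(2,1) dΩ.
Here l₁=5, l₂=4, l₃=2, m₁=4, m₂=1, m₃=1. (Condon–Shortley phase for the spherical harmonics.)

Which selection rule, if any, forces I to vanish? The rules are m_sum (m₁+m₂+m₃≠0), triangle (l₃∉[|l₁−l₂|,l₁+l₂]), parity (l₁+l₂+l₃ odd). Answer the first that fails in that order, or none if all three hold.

Σmᵢ = 6  ✗
l₃∈[|l₁−l₂|,l₁+l₂]=[1,9], have l₃=2
Σlᵢ = 11 ⇒ odd

m_sum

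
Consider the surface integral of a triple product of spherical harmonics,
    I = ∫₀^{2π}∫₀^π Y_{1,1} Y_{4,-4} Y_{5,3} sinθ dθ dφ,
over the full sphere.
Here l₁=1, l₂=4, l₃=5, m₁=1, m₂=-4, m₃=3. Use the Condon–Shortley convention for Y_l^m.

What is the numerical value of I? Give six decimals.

-0.049106

Checks pass: Σm=0; 10 even; l₃=5∈[3,5].
(2·1+1)(2·4+1)(2·5+1) = 297
Δ: 0! 2! 8! / 11! → 1/495
sum: t=0:+1/576 = 1/576
3j²(1 4 5; 0 0 0) = Δ·Π!·Σ² = 5/99  (sign -1)
sum: t=0:+1/80640 = 1/80640
3j²(1 4 5; 1 -4 3) = Δ·Π!·Σ² = 1/495  (sign +1)
combine: 4πI² = 297·5/99·1/495 = 1/33
take √, sign -1: I = -0.04910640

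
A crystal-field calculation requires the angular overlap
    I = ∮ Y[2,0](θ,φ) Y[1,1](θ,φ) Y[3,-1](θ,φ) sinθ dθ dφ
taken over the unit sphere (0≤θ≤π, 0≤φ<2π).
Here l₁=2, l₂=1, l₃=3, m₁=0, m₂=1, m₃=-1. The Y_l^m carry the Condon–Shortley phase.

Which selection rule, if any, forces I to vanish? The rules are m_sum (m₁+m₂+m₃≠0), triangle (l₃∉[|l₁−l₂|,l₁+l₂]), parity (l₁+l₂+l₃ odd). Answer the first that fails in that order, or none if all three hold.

none

azimuthal sum: 0 + 1 − 1 = 0  ✓
1 ≤ 3 ≤ 3 (triangle on l)  ✓
L = 2 + 1 + 3 = 6 (even)  ✓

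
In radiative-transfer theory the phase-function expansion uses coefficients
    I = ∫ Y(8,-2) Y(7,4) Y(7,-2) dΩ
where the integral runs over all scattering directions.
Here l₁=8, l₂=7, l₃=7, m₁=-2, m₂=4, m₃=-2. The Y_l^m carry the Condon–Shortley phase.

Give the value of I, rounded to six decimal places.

0.100256

m-sum 0 ✓  L=22 even ✓  1≤7≤15 ✓
Π(2lᵢ+1) = 17×15×15 = 3825
triangle coeff Δ(8,7,7) = 1/22086194130
Σ_t [1,7]: t=1:−1/18289152000 t=2:+1/248832000 t=3:−1/24883200 t=4:+1/11943936 t=5:−1/24883200 t=6:+1/248832000 t=7:−1/18289152000 = 11/975421440
(3j)²=1750/289731 [(8 7 7; 0 0 0)], sign=-1
Σ_t [5,8]: t=5:−1/373248000 t=6:+1/99532800 t=7:−1/174182400 t=8:+1/2090188800 = 11/5225472000
(3j)²=528/96577 [(8 7 7; -2 4 -2)], sign=-1
⇒ 4πI² = 69300000/548653937
I = (+1)√(69300000/548653937/(4π)) = 0.10025648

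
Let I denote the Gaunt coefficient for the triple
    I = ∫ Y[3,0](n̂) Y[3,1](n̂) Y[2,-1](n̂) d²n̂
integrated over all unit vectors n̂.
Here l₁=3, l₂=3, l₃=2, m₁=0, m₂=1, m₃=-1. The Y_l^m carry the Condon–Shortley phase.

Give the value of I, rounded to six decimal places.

-0.059471

Rules hold: Σm=0, L=8 even, 0≤2≤6.
N = 7·7·5 = 245
Δ = 4!·2!·2!/9! = 1/3780
Racah Σ t=1..3: t=1:−1/24 t=2:+1/4 t=3:−1/24 = 1/6
⇒ 3j(3 3 2; 0 0 0)² = 4/105, sgn +1
Racah Σ t=2..3: t=2:+1/8 t=3:−1/12 = 1/24
⇒ 3j(3 3 2; 0 1 -1)² = 1/210, sgn -1
4πI² = N·(3j₀)²·(3jₘ)² = 2/45
I = -1·√(0.0444444/4π) = -0.05947080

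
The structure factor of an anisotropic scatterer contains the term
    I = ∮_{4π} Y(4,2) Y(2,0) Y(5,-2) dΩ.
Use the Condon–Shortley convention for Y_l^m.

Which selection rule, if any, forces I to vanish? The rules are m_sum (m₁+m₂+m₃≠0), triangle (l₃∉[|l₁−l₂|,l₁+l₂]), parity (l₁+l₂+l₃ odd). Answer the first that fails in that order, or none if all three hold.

parity

m₁+m₂+m₃ = 2 + 0 − 2 = 0  ✓
triangle: |4−2|=2 ≤ l₃=5 ≤ 4+2=6  ✓
parity: l₁+l₂+l₃ = 11 is odd  ✗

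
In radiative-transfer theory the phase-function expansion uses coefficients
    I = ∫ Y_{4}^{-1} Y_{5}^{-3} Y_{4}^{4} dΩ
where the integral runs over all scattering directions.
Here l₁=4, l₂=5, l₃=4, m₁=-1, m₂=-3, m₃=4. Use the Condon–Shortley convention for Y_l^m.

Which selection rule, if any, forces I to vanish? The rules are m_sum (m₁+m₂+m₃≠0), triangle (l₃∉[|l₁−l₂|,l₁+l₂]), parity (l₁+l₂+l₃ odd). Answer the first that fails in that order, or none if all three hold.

Σmᵢ = 0  ✓
l₃∈[|l₁−l₂|,l₁+l₂]=[1,9], have l₃=4  ✓
Σlᵢ = 13 ⇒ odd  ✗

parity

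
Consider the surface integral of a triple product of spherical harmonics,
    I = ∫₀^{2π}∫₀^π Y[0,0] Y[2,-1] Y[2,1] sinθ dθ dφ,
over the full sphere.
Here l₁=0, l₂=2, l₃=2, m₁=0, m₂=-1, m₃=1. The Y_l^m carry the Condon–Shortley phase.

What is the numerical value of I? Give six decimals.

m-sum 0 ✓  L=4 even ✓  2≤2≤2 ✓
Π(2lᵢ+1) = 1×5×5 = 25
triangle coeff Δ(0,2,2) = 1/5
Σ_t [0,0]: t=0:+1/4 = 1/4
(3j)²=1/5 [(0 2 2; 0 0 0)], sign=+1
Σ_t [0,0]: t=0:+1/6 = 1/6
(3j)²=1/5 [(0 2 2; 0 -1 1)], sign=-1
⇒ 4πI² = 1/1
I = (-1)√(1/1/(4π)) = -0.28209479

-0.282095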